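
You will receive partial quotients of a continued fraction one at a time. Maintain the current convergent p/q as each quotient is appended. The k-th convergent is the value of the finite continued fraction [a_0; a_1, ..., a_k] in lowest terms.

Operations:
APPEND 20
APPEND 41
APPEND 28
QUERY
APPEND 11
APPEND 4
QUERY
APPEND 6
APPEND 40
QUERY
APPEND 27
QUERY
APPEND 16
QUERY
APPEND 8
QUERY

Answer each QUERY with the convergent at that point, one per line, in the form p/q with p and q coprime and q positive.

23008/1149
1038644/51869
260469564/13007629
7039164001/351529877
112887093580/5637485661
910135912641/45451415165

APPEND 20: p_0 = 20·1 + 0 = 20, q_0 = 20·0 + 1 = 1 → 20/1
APPEND 41: p_1 = 41·20 + 1 = 821, q_1 = 41·1 + 0 = 41 → 821/41
APPEND 28: p_2 = 28·821 + 20 = 23008, q_2 = 28·41 + 1 = 1149 → 23008/1149
APPEND 11: p_3 = 11·23008 + 821 = 253909, q_3 = 11·1149 + 41 = 12680 → 253909/12680
APPEND 4: p_4 = 4·253909 + 23008 = 1038644, q_4 = 4·12680 + 1149 = 51869 → 1038644/51869
APPEND 6: p_5 = 6·1038644 + 253909 = 6485773, q_5 = 6·51869 + 12680 = 323894 → 6485773/323894
APPEND 40: p_6 = 40·6485773 + 1038644 = 260469564, q_6 = 40·323894 + 51869 = 13007629 → 260469564/13007629
APPEND 27: p_7 = 27·260469564 + 6485773 = 7039164001, q_7 = 27·13007629 + 323894 = 351529877 → 7039164001/351529877
APPEND 16: p_8 = 16·7039164001 + 260469564 = 112887093580, q_8 = 16·351529877 + 13007629 = 5637485661 → 112887093580/5637485661
APPEND 8: p_9 = 8·112887093580 + 7039164001 = 910135912641, q_9 = 8·5637485661 + 351529877 = 45451415165 → 910135912641/45451415165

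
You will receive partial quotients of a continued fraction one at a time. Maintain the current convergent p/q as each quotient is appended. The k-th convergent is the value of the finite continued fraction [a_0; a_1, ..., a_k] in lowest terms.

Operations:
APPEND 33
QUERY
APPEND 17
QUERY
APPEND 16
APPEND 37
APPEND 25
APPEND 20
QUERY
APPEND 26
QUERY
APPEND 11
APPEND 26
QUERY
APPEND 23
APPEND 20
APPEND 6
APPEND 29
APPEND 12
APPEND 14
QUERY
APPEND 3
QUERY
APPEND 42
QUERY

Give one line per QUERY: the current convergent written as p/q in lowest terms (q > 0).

33/1
562/17
167758487/5074578
4370091862/132192251
1258578085056/38071115065
17379412508927261319/525715187039849065
53372299456475851426/1614475079470908231
2259015989680913021211/68333668524817994767

APPEND 33: p_0 = 33·1 + 0 = 33, q_0 = 33·0 + 1 = 1 → 33/1
APPEND 17: p_1 = 17·33 + 1 = 562, q_1 = 17·1 + 0 = 17 → 562/17
APPEND 16: p_2 = 16·562 + 33 = 9025, q_2 = 16·17 + 1 = 273 → 9025/273
APPEND 37: p_3 = 37·9025 + 562 = 334487, q_3 = 37·273 + 17 = 10118 → 334487/10118
APPEND 25: p_4 = 25·334487 + 9025 = 8371200, q_4 = 25·10118 + 273 = 253223 → 8371200/253223
APPEND 20: p_5 = 20·8371200 + 334487 = 167758487, q_5 = 20·253223 + 10118 = 5074578 → 167758487/5074578
APPEND 26: p_6 = 26·167758487 + 8371200 = 4370091862, q_6 = 26·5074578 + 253223 = 132192251 → 4370091862/132192251
APPEND 11: p_7 = 11·4370091862 + 167758487 = 48238768969, q_7 = 11·132192251 + 5074578 = 1459189339 → 48238768969/1459189339
APPEND 26: p_8 = 26·48238768969 + 4370091862 = 1258578085056, q_8 = 26·1459189339 + 132192251 = 38071115065 → 1258578085056/38071115065
APPEND 23: p_9 = 23·1258578085056 + 48238768969 = 28995534725257, q_9 = 23·38071115065 + 1459189339 = 877094835834 → 28995534725257/877094835834
APPEND 20: p_10 = 20·28995534725257 + 1258578085056 = 581169272590196, q_10 = 20·877094835834 + 38071115065 = 17579967831745 → 581169272590196/17579967831745
APPEND 6: p_11 = 6·581169272590196 + 28995534725257 = 3516011170266433, q_11 = 6·17579967831745 + 877094835834 = 106356901826304 → 3516011170266433/106356901826304
APPEND 29: p_12 = 29·3516011170266433 + 581169272590196 = 102545493210316753, q_12 = 29·106356901826304 + 17579967831745 = 3101930120794561 → 102545493210316753/3101930120794561
APPEND 12: p_13 = 12·102545493210316753 + 3516011170266433 = 1234061929694067469, q_13 = 12·3101930120794561 + 106356901826304 = 37329518351361036 → 1234061929694067469/37329518351361036
APPEND 14: p_14 = 14·1234061929694067469 + 102545493210316753 = 17379412508927261319, q_14 = 14·37329518351361036 + 3101930120794561 = 525715187039849065 → 17379412508927261319/525715187039849065
APPEND 3: p_15 = 3·17379412508927261319 + 1234061929694067469 = 53372299456475851426, q_15 = 3·525715187039849065 + 37329518351361036 = 1614475079470908231 → 53372299456475851426/1614475079470908231
APPEND 42: p_16 = 42·53372299456475851426 + 17379412508927261319 = 2259015989680913021211, q_16 = 42·1614475079470908231 + 525715187039849065 = 68333668524817994767 → 2259015989680913021211/68333668524817994767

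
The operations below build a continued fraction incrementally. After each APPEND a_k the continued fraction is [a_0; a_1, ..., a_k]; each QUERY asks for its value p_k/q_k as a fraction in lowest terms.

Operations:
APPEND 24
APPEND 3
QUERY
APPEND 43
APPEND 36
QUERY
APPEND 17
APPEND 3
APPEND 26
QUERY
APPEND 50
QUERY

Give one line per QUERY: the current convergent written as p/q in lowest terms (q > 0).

73/3
113941/4683
156235106/6421297
7817689721/321308756

APPEND 24: p_0 = 24·1 + 0 = 24, q_0 = 24·0 + 1 = 1 → 24/1
APPEND 3: p_1 = 3·24 + 1 = 73, q_1 = 3·1 + 0 = 3 → 73/3
APPEND 43: p_2 = 43·73 + 24 = 3163, q_2 = 43·3 + 1 = 130 → 3163/130
APPEND 36: p_3 = 36·3163 + 73 = 113941, q_3 = 36·130 + 3 = 4683 → 113941/4683
APPEND 17: p_4 = 17·113941 + 3163 = 1940160, q_4 = 17·4683 + 130 = 79741 → 1940160/79741
APPEND 3: p_5 = 3·1940160 + 113941 = 5934421, q_5 = 3·79741 + 4683 = 243906 → 5934421/243906
APPEND 26: p_6 = 26·5934421 + 1940160 = 156235106, q_6 = 26·243906 + 79741 = 6421297 → 156235106/6421297
APPEND 50: p_7 = 50·156235106 + 5934421 = 7817689721, q_7 = 50·6421297 + 243906 = 321308756 → 7817689721/321308756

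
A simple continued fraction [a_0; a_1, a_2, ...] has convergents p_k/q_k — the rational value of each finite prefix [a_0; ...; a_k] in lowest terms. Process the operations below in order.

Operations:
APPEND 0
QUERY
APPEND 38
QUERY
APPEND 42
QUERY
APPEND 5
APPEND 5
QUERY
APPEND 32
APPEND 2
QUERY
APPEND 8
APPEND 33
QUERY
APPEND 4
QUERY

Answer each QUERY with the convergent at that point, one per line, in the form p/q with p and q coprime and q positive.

0/1
1/38
42/1597
1097/41712
71727/2727326
20173050/767054021
81301331/3091377499

APPEND 0: p_0 = 0·1 + 0 = 0, q_0 = 0·0 + 1 = 1 → 0/1
APPEND 38: p_1 = 38·0 + 1 = 1, q_1 = 38·1 + 0 = 38 → 1/38
APPEND 42: p_2 = 42·1 + 0 = 42, q_2 = 42·38 + 1 = 1597 → 42/1597
APPEND 5: p_3 = 5·42 + 1 = 211, q_3 = 5·1597 + 38 = 8023 → 211/8023
APPEND 5: p_4 = 5·211 + 42 = 1097, q_4 = 5·8023 + 1597 = 41712 → 1097/41712
APPEND 32: p_5 = 32·1097 + 211 = 35315, q_5 = 32·41712 + 8023 = 1342807 → 35315/1342807
APPEND 2: p_6 = 2·35315 + 1097 = 71727, q_6 = 2·1342807 + 41712 = 2727326 → 71727/2727326
APPEND 8: p_7 = 8·71727 + 35315 = 609131, q_7 = 8·2727326 + 1342807 = 23161415 → 609131/23161415
APPEND 33: p_8 = 33·609131 + 71727 = 20173050, q_8 = 33·23161415 + 2727326 = 767054021 → 20173050/767054021
APPEND 4: p_9 = 4·20173050 + 609131 = 81301331, q_9 = 4·767054021 + 23161415 = 3091377499 → 81301331/3091377499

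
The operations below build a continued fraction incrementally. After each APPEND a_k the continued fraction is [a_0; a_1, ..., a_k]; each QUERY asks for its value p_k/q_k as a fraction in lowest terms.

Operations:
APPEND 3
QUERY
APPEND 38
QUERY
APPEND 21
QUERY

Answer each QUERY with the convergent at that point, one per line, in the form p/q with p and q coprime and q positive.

APPEND 3: p_0 = 3·1 + 0 = 3, q_0 = 3·0 + 1 = 1 → 3/1
APPEND 38: p_1 = 38·3 + 1 = 115, q_1 = 38·1 + 0 = 38 → 115/38
APPEND 21: p_2 = 21·115 + 3 = 2418, q_2 = 21·38 + 1 = 799 → 2418/799

3/1
115/38
2418/799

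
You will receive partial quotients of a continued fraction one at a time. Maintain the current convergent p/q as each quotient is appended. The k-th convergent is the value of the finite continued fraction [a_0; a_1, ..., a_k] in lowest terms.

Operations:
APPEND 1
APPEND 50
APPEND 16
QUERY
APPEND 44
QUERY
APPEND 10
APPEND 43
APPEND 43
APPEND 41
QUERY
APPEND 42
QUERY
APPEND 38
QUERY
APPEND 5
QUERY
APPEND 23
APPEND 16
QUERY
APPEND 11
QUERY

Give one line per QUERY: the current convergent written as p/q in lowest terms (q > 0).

APPEND 1: p_0 = 1·1 + 0 = 1, q_0 = 1·0 + 1 = 1 → 1/1
APPEND 50: p_1 = 50·1 + 1 = 51, q_1 = 50·1 + 0 = 50 → 51/50
APPEND 16: p_2 = 16·51 + 1 = 817, q_2 = 16·50 + 1 = 801 → 817/801
APPEND 44: p_3 = 44·817 + 51 = 35999, q_3 = 44·801 + 50 = 35294 → 35999/35294
APPEND 10: p_4 = 10·35999 + 817 = 360807, q_4 = 10·35294 + 801 = 353741 → 360807/353741
APPEND 43: p_5 = 43·360807 + 35999 = 15550700, q_5 = 43·353741 + 35294 = 15246157 → 15550700/15246157
APPEND 43: p_6 = 43·15550700 + 360807 = 669040907, q_6 = 43·15246157 + 353741 = 655938492 → 669040907/655938492
APPEND 41: p_7 = 41·669040907 + 15550700 = 27446227887, q_7 = 41·655938492 + 15246157 = 26908724329 → 27446227887/26908724329
APPEND 42: p_8 = 42·27446227887 + 669040907 = 1153410612161, q_8 = 42·26908724329 + 655938492 = 1130822360310 → 1153410612161/1130822360310
APPEND 38: p_9 = 38·1153410612161 + 27446227887 = 43857049490005, q_9 = 38·1130822360310 + 26908724329 = 42998158416109 → 43857049490005/42998158416109
APPEND 5: p_10 = 5·43857049490005 + 1153410612161 = 220438658062186, q_10 = 5·42998158416109 + 1130822360310 = 216121614440855 → 220438658062186/216121614440855
APPEND 23: p_11 = 23·220438658062186 + 43857049490005 = 5113946184920283, q_11 = 23·216121614440855 + 42998158416109 = 5013795290555774 → 5113946184920283/5013795290555774
APPEND 16: p_12 = 16·5113946184920283 + 220438658062186 = 82043577616786714, q_12 = 16·5013795290555774 + 216121614440855 = 80436846263333239 → 82043577616786714/80436846263333239
APPEND 11: p_13 = 11·82043577616786714 + 5113946184920283 = 907593299969574137, q_13 = 11·80436846263333239 + 5013795290555774 = 889819104187221403 → 907593299969574137/889819104187221403

817/801
35999/35294
27446227887/26908724329
1153410612161/1130822360310
43857049490005/42998158416109
220438658062186/216121614440855
82043577616786714/80436846263333239
907593299969574137/889819104187221403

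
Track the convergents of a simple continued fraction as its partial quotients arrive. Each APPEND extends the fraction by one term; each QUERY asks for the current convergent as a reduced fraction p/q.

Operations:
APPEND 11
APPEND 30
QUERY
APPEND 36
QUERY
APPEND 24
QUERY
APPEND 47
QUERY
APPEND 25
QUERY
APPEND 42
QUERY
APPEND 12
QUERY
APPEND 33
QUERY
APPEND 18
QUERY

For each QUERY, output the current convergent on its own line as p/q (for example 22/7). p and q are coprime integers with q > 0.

331/30
11927/1081
286579/25974
13481140/1221859
337315079/30572449
14180714458/1285264717
170505888575/15453749053
5640875037433/511258983466
101706256562369/9218115451441

APPEND 11: p_0 = 11·1 + 0 = 11, q_0 = 11·0 + 1 = 1 → 11/1
APPEND 30: p_1 = 30·11 + 1 = 331, q_1 = 30·1 + 0 = 30 → 331/30
APPEND 36: p_2 = 36·331 + 11 = 11927, q_2 = 36·30 + 1 = 1081 → 11927/1081
APPEND 24: p_3 = 24·11927 + 331 = 286579, q_3 = 24·1081 + 30 = 25974 → 286579/25974
APPEND 47: p_4 = 47·286579 + 11927 = 13481140, q_4 = 47·25974 + 1081 = 1221859 → 13481140/1221859
APPEND 25: p_5 = 25·13481140 + 286579 = 337315079, q_5 = 25·1221859 + 25974 = 30572449 → 337315079/30572449
APPEND 42: p_6 = 42·337315079 + 13481140 = 14180714458, q_6 = 42·30572449 + 1221859 = 1285264717 → 14180714458/1285264717
APPEND 12: p_7 = 12·14180714458 + 337315079 = 170505888575, q_7 = 12·1285264717 + 30572449 = 15453749053 → 170505888575/15453749053
APPEND 33: p_8 = 33·170505888575 + 14180714458 = 5640875037433, q_8 = 33·15453749053 + 1285264717 = 511258983466 → 5640875037433/511258983466
APPEND 18: p_9 = 18·5640875037433 + 170505888575 = 101706256562369, q_9 = 18·511258983466 + 15453749053 = 9218115451441 → 101706256562369/9218115451441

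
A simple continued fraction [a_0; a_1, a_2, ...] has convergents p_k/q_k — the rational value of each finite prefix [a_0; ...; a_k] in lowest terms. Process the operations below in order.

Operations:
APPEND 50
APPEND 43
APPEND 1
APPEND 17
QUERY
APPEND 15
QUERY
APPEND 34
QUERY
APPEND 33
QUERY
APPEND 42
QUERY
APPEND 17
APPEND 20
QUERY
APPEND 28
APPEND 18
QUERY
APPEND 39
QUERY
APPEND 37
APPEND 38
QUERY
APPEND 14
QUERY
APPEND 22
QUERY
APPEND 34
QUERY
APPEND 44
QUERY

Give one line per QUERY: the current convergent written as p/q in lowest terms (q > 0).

APPEND 50: p_0 = 50·1 + 0 = 50, q_0 = 50·0 + 1 = 1 → 50/1
APPEND 43: p_1 = 43·50 + 1 = 2151, q_1 = 43·1 + 0 = 43 → 2151/43
APPEND 1: p_2 = 1·2151 + 50 = 2201, q_2 = 1·43 + 1 = 44 → 2201/44
APPEND 17: p_3 = 17·2201 + 2151 = 39568, q_3 = 17·44 + 43 = 791 → 39568/791
APPEND 15: p_4 = 15·39568 + 2201 = 595721, q_4 = 15·791 + 44 = 11909 → 595721/11909
APPEND 34: p_5 = 34·595721 + 39568 = 20294082, q_5 = 34·11909 + 791 = 405697 → 20294082/405697
APPEND 33: p_6 = 33·20294082 + 595721 = 670300427, q_6 = 33·405697 + 11909 = 13399910 → 670300427/13399910
APPEND 42: p_7 = 42·670300427 + 20294082 = 28172912016, q_7 = 42·13399910 + 405697 = 563201917 → 28172912016/563201917
APPEND 17: p_8 = 17·28172912016 + 670300427 = 479609804699, q_8 = 17·563201917 + 13399910 = 9587832499 → 479609804699/9587832499
APPEND 20: p_9 = 20·479609804699 + 28172912016 = 9620369005996, q_9 = 20·9587832499 + 563201917 = 192319851897 → 9620369005996/192319851897
APPEND 28: p_10 = 28·9620369005996 + 479609804699 = 269849941972587, q_10 = 28·192319851897 + 9587832499 = 5394543685615 → 269849941972587/5394543685615
APPEND 18: p_11 = 18·269849941972587 + 9620369005996 = 4866919324512562, q_11 = 18·5394543685615 + 192319851897 = 97294106192967 → 4866919324512562/97294106192967
APPEND 39: p_12 = 39·4866919324512562 + 269849941972587 = 190079703597962505, q_12 = 39·97294106192967 + 5394543685615 = 3799864685211328 → 190079703597962505/3799864685211328
APPEND 37: p_13 = 37·190079703597962505 + 4866919324512562 = 7037815952449125247, q_13 = 37·3799864685211328 + 97294106192967 = 140692287459012103 → 7037815952449125247/140692287459012103
APPEND 38: p_14 = 38·7037815952449125247 + 190079703597962505 = 267627085896664721891, q_14 = 38·140692287459012103 + 3799864685211328 = 5350106788127671242 → 267627085896664721891/5350106788127671242
APPEND 14: p_15 = 14·267627085896664721891 + 7037815952449125247 = 3753817018505755231721, q_15 = 14·5350106788127671242 + 140692287459012103 = 75042187321246409491 → 3753817018505755231721/75042187321246409491
APPEND 22: p_16 = 22·3753817018505755231721 + 267627085896664721891 = 82851601493023279819753, q_16 = 22·75042187321246409491 + 5350106788127671242 = 1656278227855548680044 → 82851601493023279819753/1656278227855548680044
APPEND 34: p_17 = 34·82851601493023279819753 + 3753817018505755231721 = 2820708267781297269103323, q_17 = 34·1656278227855548680044 + 75042187321246409491 = 56388501934409901530987 → 2820708267781297269103323/56388501934409901530987
APPEND 44: p_18 = 44·2820708267781297269103323 + 82851601493023279819753 = 124194015383870103120365965, q_18 = 44·56388501934409901530987 + 1656278227855548680044 = 2482750363341891216043472 → 124194015383870103120365965/2482750363341891216043472

39568/791
595721/11909
20294082/405697
670300427/13399910
28172912016/563201917
9620369005996/192319851897
4866919324512562/97294106192967
190079703597962505/3799864685211328
267627085896664721891/5350106788127671242
3753817018505755231721/75042187321246409491
82851601493023279819753/1656278227855548680044
2820708267781297269103323/56388501934409901530987
124194015383870103120365965/2482750363341891216043472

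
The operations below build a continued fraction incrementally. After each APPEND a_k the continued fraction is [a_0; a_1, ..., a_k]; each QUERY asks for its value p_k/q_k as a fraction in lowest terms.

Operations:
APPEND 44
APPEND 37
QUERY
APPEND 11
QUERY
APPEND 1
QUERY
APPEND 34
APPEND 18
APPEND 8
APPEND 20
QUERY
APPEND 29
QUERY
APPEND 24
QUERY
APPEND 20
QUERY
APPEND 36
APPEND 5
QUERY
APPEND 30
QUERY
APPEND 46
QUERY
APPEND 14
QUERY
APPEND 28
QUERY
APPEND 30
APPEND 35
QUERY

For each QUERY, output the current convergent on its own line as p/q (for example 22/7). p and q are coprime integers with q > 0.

APPEND 44: p_0 = 44·1 + 0 = 44, q_0 = 44·0 + 1 = 1 → 44/1
APPEND 37: p_1 = 37·44 + 1 = 1629, q_1 = 37·1 + 0 = 37 → 1629/37
APPEND 11: p_2 = 11·1629 + 44 = 17963, q_2 = 11·37 + 1 = 408 → 17963/408
APPEND 1: p_3 = 1·17963 + 1629 = 19592, q_3 = 1·408 + 37 = 445 → 19592/445
APPEND 34: p_4 = 34·19592 + 17963 = 684091, q_4 = 34·445 + 408 = 15538 → 684091/15538
APPEND 18: p_5 = 18·684091 + 19592 = 12333230, q_5 = 18·15538 + 445 = 280129 → 12333230/280129
APPEND 8: p_6 = 8·12333230 + 684091 = 99349931, q_6 = 8·280129 + 15538 = 2256570 → 99349931/2256570
APPEND 20: p_7 = 20·99349931 + 12333230 = 1999331850, q_7 = 20·2256570 + 280129 = 45411529 → 1999331850/45411529
APPEND 29: p_8 = 29·1999331850 + 99349931 = 58079973581, q_8 = 29·45411529 + 2256570 = 1319190911 → 58079973581/1319190911
APPEND 24: p_9 = 24·58079973581 + 1999331850 = 1395918697794, q_9 = 24·1319190911 + 45411529 = 31705993393 → 1395918697794/31705993393
APPEND 20: p_10 = 20·1395918697794 + 58079973581 = 27976453929461, q_10 = 20·31705993393 + 1319190911 = 635439058771 → 27976453929461/635439058771
APPEND 36: p_11 = 36·27976453929461 + 1395918697794 = 1008548260158390, q_11 = 36·635439058771 + 31705993393 = 22907512109149 → 1008548260158390/22907512109149
APPEND 5: p_12 = 5·1008548260158390 + 27976453929461 = 5070717754721411, q_12 = 5·22907512109149 + 635439058771 = 115172999604516 → 5070717754721411/115172999604516
APPEND 30: p_13 = 30·5070717754721411 + 1008548260158390 = 153130080901800720, q_13 = 30·115172999604516 + 22907512109149 = 3478097500244629 → 153130080901800720/3478097500244629
APPEND 46: p_14 = 46·153130080901800720 + 5070717754721411 = 7049054439237554531, q_14 = 46·3478097500244629 + 115172999604516 = 160107658010857450 → 7049054439237554531/160107658010857450
APPEND 14: p_15 = 14·7049054439237554531 + 153130080901800720 = 98839892230227564154, q_15 = 14·160107658010857450 + 3478097500244629 = 2244985309652248929 → 98839892230227564154/2244985309652248929
APPEND 28: p_16 = 28·98839892230227564154 + 7049054439237554531 = 2774566036885609350843, q_16 = 28·2244985309652248929 + 160107658010857450 = 63019696328273827462 → 2774566036885609350843/63019696328273827462
APPEND 30: p_17 = 30·2774566036885609350843 + 98839892230227564154 = 83335820998798508089444, q_17 = 30·63019696328273827462 + 2244985309652248929 = 1892835875157867072789 → 83335820998798508089444/1892835875157867072789
APPEND 35: p_18 = 35·83335820998798508089444 + 2774566036885609350843 = 2919528300994833392481383, q_18 = 35·1892835875157867072789 + 63019696328273827462 = 66312275326853621375077 → 2919528300994833392481383/66312275326853621375077

1629/37
17963/408
19592/445
1999331850/45411529
58079973581/1319190911
1395918697794/31705993393
27976453929461/635439058771
5070717754721411/115172999604516
153130080901800720/3478097500244629
7049054439237554531/160107658010857450
98839892230227564154/2244985309652248929
2774566036885609350843/63019696328273827462
2919528300994833392481383/66312275326853621375077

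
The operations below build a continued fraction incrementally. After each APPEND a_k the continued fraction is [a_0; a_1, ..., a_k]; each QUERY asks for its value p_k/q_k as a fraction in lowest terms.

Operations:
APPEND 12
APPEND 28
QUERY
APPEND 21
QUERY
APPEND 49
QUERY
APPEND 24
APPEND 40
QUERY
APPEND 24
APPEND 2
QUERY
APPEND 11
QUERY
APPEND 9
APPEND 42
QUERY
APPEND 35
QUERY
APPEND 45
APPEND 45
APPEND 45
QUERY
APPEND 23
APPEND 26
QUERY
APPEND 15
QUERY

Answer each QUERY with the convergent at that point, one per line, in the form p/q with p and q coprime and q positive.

APPEND 12: p_0 = 12·1 + 0 = 12, q_0 = 12·0 + 1 = 1 → 12/1
APPEND 28: p_1 = 28·12 + 1 = 337, q_1 = 28·1 + 0 = 28 → 337/28
APPEND 21: p_2 = 21·337 + 12 = 7089, q_2 = 21·28 + 1 = 589 → 7089/589
APPEND 49: p_3 = 49·7089 + 337 = 347698, q_3 = 49·589 + 28 = 28889 → 347698/28889
APPEND 24: p_4 = 24·347698 + 7089 = 8351841, q_4 = 24·28889 + 589 = 693925 → 8351841/693925
APPEND 40: p_5 = 40·8351841 + 347698 = 334421338, q_5 = 40·693925 + 28889 = 27785889 → 334421338/27785889
APPEND 24: p_6 = 24·334421338 + 8351841 = 8034463953, q_6 = 24·27785889 + 693925 = 667555261 → 8034463953/667555261
APPEND 2: p_7 = 2·8034463953 + 334421338 = 16403349244, q_7 = 2·667555261 + 27785889 = 1362896411 → 16403349244/1362896411
APPEND 11: p_8 = 11·16403349244 + 8034463953 = 188471305637, q_8 = 11·1362896411 + 667555261 = 15659415782 → 188471305637/15659415782
APPEND 9: p_9 = 9·188471305637 + 16403349244 = 1712645099977, q_9 = 9·15659415782 + 1362896411 = 142297638449 → 1712645099977/142297638449
APPEND 42: p_10 = 42·1712645099977 + 188471305637 = 72119565504671, q_10 = 42·142297638449 + 15659415782 = 5992160230640 → 72119565504671/5992160230640
APPEND 35: p_11 = 35·72119565504671 + 1712645099977 = 2525897437763462, q_11 = 35·5992160230640 + 142297638449 = 209867905710849 → 2525897437763462/209867905710849
APPEND 45: p_12 = 45·2525897437763462 + 72119565504671 = 113737504264860461, q_12 = 45·209867905710849 + 5992160230640 = 9450047917218845 → 113737504264860461/9450047917218845
APPEND 45: p_13 = 45·113737504264860461 + 2525897437763462 = 5120713589356484207, q_13 = 45·9450047917218845 + 209867905710849 = 425462024180558874 → 5120713589356484207/425462024180558874
APPEND 45: p_14 = 45·5120713589356484207 + 113737504264860461 = 230545849025306649776, q_14 = 45·425462024180558874 + 9450047917218845 = 19155241136042368175 → 230545849025306649776/19155241136042368175
APPEND 23: p_15 = 23·230545849025306649776 + 5120713589356484207 = 5307675241171409429055, q_15 = 23·19155241136042368175 + 425462024180558874 = 440996008153155026899 → 5307675241171409429055/440996008153155026899
APPEND 26: p_16 = 26·5307675241171409429055 + 230545849025306649776 = 138230102119481951805206, q_16 = 26·440996008153155026899 + 19155241136042368175 = 11485051453118073067549 → 138230102119481951805206/11485051453118073067549
APPEND 15: p_17 = 15·138230102119481951805206 + 5307675241171409429055 = 2078759207033400686507145, q_17 = 15·11485051453118073067549 + 440996008153155026899 = 172716767804924251040134 → 2078759207033400686507145/172716767804924251040134

337/28
7089/589
347698/28889
334421338/27785889
16403349244/1362896411
188471305637/15659415782
72119565504671/5992160230640
2525897437763462/209867905710849
230545849025306649776/19155241136042368175
138230102119481951805206/11485051453118073067549
2078759207033400686507145/172716767804924251040134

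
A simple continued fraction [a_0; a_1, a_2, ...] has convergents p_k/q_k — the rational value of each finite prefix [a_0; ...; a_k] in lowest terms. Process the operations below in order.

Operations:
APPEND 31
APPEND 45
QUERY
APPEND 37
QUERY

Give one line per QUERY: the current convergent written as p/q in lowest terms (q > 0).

APPEND 31: p_0 = 31·1 + 0 = 31, q_0 = 31·0 + 1 = 1 → 31/1
APPEND 45: p_1 = 45·31 + 1 = 1396, q_1 = 45·1 + 0 = 45 → 1396/45
APPEND 37: p_2 = 37·1396 + 31 = 51683, q_2 = 37·45 + 1 = 1666 → 51683/1666

1396/45
51683/1666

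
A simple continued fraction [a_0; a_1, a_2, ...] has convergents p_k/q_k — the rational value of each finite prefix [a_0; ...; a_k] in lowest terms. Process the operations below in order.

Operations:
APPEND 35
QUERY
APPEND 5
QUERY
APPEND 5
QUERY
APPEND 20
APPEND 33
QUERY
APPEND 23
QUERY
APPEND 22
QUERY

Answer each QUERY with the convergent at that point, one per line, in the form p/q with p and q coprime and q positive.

APPEND 35: p_0 = 35·1 + 0 = 35, q_0 = 35·0 + 1 = 1 → 35/1
APPEND 5: p_1 = 5·35 + 1 = 176, q_1 = 5·1 + 0 = 5 → 176/5
APPEND 5: p_2 = 5·176 + 35 = 915, q_2 = 5·5 + 1 = 26 → 915/26
APPEND 20: p_3 = 20·915 + 176 = 18476, q_3 = 20·26 + 5 = 525 → 18476/525
APPEND 33: p_4 = 33·18476 + 915 = 610623, q_4 = 33·525 + 26 = 17351 → 610623/17351
APPEND 23: p_5 = 23·610623 + 18476 = 14062805, q_5 = 23·17351 + 525 = 399598 → 14062805/399598
APPEND 22: p_6 = 22·14062805 + 610623 = 309992333, q_6 = 22·399598 + 17351 = 8808507 → 309992333/8808507

35/1
176/5
915/26
610623/17351
14062805/399598
309992333/8808507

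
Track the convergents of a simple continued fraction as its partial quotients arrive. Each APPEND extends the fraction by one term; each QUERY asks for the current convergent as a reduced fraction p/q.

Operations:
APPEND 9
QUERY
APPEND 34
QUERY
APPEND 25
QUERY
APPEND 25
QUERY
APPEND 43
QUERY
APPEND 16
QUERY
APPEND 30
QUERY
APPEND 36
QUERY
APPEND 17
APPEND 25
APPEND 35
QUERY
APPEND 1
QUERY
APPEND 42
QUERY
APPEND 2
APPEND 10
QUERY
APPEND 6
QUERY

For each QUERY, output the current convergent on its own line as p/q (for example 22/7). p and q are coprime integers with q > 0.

APPEND 9: p_0 = 9·1 + 0 = 9, q_0 = 9·0 + 1 = 1 → 9/1
APPEND 34: p_1 = 34·9 + 1 = 307, q_1 = 34·1 + 0 = 34 → 307/34
APPEND 25: p_2 = 25·307 + 9 = 7684, q_2 = 25·34 + 1 = 851 → 7684/851
APPEND 25: p_3 = 25·7684 + 307 = 192407, q_3 = 25·851 + 34 = 21309 → 192407/21309
APPEND 43: p_4 = 43·192407 + 7684 = 8281185, q_4 = 43·21309 + 851 = 917138 → 8281185/917138
APPEND 16: p_5 = 16·8281185 + 192407 = 132691367, q_5 = 16·917138 + 21309 = 14695517 → 132691367/14695517
APPEND 30: p_6 = 30·132691367 + 8281185 = 3989022195, q_6 = 30·14695517 + 917138 = 441782648 → 3989022195/441782648
APPEND 36: p_7 = 36·3989022195 + 132691367 = 143737490387, q_7 = 36·441782648 + 14695517 = 15918870845 → 143737490387/15918870845
APPEND 17: p_8 = 17·143737490387 + 3989022195 = 2447526358774, q_8 = 17·15918870845 + 441782648 = 271062587013 → 2447526358774/271062587013
APPEND 25: p_9 = 25·2447526358774 + 143737490387 = 61331896459737, q_9 = 25·271062587013 + 15918870845 = 6792483546170 → 61331896459737/6792483546170
APPEND 35: p_10 = 35·61331896459737 + 2447526358774 = 2149063902449569, q_10 = 35·6792483546170 + 271062587013 = 238007986702963 → 2149063902449569/238007986702963
APPEND 1: p_11 = 1·2149063902449569 + 61331896459737 = 2210395798909306, q_11 = 1·238007986702963 + 6792483546170 = 244800470249133 → 2210395798909306/244800470249133
APPEND 42: p_12 = 42·2210395798909306 + 2149063902449569 = 94985687456640421, q_12 = 42·244800470249133 + 238007986702963 = 10519627737166549 → 94985687456640421/10519627737166549
APPEND 2: p_13 = 2·94985687456640421 + 2210395798909306 = 192181770712190148, q_13 = 2·10519627737166549 + 244800470249133 = 21284055944582231 → 192181770712190148/21284055944582231
APPEND 10: p_14 = 10·192181770712190148 + 94985687456640421 = 2016803394578541901, q_14 = 10·21284055944582231 + 10519627737166549 = 223360187182988859 → 2016803394578541901/223360187182988859
APPEND 6: p_15 = 6·2016803394578541901 + 192181770712190148 = 12293002138183441554, q_15 = 6·223360187182988859 + 21284055944582231 = 1361445179042515385 → 12293002138183441554/1361445179042515385

9/1
307/34
7684/851
192407/21309
8281185/917138
132691367/14695517
3989022195/441782648
143737490387/15918870845
2149063902449569/238007986702963
2210395798909306/244800470249133
94985687456640421/10519627737166549
2016803394578541901/223360187182988859
12293002138183441554/1361445179042515385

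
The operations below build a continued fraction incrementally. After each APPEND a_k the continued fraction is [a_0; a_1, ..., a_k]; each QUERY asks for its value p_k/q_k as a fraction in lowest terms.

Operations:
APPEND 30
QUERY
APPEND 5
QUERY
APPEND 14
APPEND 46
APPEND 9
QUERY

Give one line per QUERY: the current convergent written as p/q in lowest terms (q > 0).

APPEND 30: p_0 = 30·1 + 0 = 30, q_0 = 30·0 + 1 = 1 → 30/1
APPEND 5: p_1 = 5·30 + 1 = 151, q_1 = 5·1 + 0 = 5 → 151/5
APPEND 14: p_2 = 14·151 + 30 = 2144, q_2 = 14·5 + 1 = 71 → 2144/71
APPEND 46: p_3 = 46·2144 + 151 = 98775, q_3 = 46·71 + 5 = 3271 → 98775/3271
APPEND 9: p_4 = 9·98775 + 2144 = 891119, q_4 = 9·3271 + 71 = 29510 → 891119/29510

30/1
151/5
891119/29510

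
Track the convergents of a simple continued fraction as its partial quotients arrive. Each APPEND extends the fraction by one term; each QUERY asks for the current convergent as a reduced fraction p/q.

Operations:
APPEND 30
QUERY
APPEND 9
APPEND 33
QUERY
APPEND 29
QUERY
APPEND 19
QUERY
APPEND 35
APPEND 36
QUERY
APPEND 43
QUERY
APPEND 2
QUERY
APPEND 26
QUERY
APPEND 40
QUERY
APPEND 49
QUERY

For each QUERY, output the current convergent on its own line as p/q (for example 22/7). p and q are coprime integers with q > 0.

30/1
8973/298
260488/8651
4958245/164667
6261724513/207956523
269427953122/8947902485
545117630757/18103761493
14442486352804/479645701303
578244571742917/19203931813613
28348426501755737/941472304568340

APPEND 30: p_0 = 30·1 + 0 = 30, q_0 = 30·0 + 1 = 1 → 30/1
APPEND 9: p_1 = 9·30 + 1 = 271, q_1 = 9·1 + 0 = 9 → 271/9
APPEND 33: p_2 = 33·271 + 30 = 8973, q_2 = 33·9 + 1 = 298 → 8973/298
APPEND 29: p_3 = 29·8973 + 271 = 260488, q_3 = 29·298 + 9 = 8651 → 260488/8651
APPEND 19: p_4 = 19·260488 + 8973 = 4958245, q_4 = 19·8651 + 298 = 164667 → 4958245/164667
APPEND 35: p_5 = 35·4958245 + 260488 = 173799063, q_5 = 35·164667 + 8651 = 5771996 → 173799063/5771996
APPEND 36: p_6 = 36·173799063 + 4958245 = 6261724513, q_6 = 36·5771996 + 164667 = 207956523 → 6261724513/207956523
APPEND 43: p_7 = 43·6261724513 + 173799063 = 269427953122, q_7 = 43·207956523 + 5771996 = 8947902485 → 269427953122/8947902485
APPEND 2: p_8 = 2·269427953122 + 6261724513 = 545117630757, q_8 = 2·8947902485 + 207956523 = 18103761493 → 545117630757/18103761493
APPEND 26: p_9 = 26·545117630757 + 269427953122 = 14442486352804, q_9 = 26·18103761493 + 8947902485 = 479645701303 → 14442486352804/479645701303
APPEND 40: p_10 = 40·14442486352804 + 545117630757 = 578244571742917, q_10 = 40·479645701303 + 18103761493 = 19203931813613 → 578244571742917/19203931813613
APPEND 49: p_11 = 49·578244571742917 + 14442486352804 = 28348426501755737, q_11 = 49·19203931813613 + 479645701303 = 941472304568340 → 28348426501755737/941472304568340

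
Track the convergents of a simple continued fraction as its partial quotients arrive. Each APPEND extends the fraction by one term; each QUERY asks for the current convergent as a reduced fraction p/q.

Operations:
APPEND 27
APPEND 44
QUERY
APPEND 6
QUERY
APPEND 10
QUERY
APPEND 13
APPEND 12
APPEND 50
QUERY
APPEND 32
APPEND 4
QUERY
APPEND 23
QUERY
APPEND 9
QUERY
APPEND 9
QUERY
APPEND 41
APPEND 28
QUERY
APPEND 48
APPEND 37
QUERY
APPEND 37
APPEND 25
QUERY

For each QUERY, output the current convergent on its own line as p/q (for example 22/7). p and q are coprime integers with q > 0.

1189/44
7161/265
72799/2694
576722298/21342187
74443237942/2754846675
1730661101577/64044849647
15650393152135/579158493498
142584199470792/5276471291129
164267456200199788/6078881951325165
292120148962898843735/10810199063317720324
270700525427148855409385/10017544413835834962699

APPEND 27: p_0 = 27·1 + 0 = 27, q_0 = 27·0 + 1 = 1 → 27/1
APPEND 44: p_1 = 44·27 + 1 = 1189, q_1 = 44·1 + 0 = 44 → 1189/44
APPEND 6: p_2 = 6·1189 + 27 = 7161, q_2 = 6·44 + 1 = 265 → 7161/265
APPEND 10: p_3 = 10·7161 + 1189 = 72799, q_3 = 10·265 + 44 = 2694 → 72799/2694
APPEND 13: p_4 = 13·72799 + 7161 = 953548, q_4 = 13·2694 + 265 = 35287 → 953548/35287
APPEND 12: p_5 = 12·953548 + 72799 = 11515375, q_5 = 12·35287 + 2694 = 426138 → 11515375/426138
APPEND 50: p_6 = 50·11515375 + 953548 = 576722298, q_6 = 50·426138 + 35287 = 21342187 → 576722298/21342187
APPEND 32: p_7 = 32·576722298 + 11515375 = 18466628911, q_7 = 32·21342187 + 426138 = 683376122 → 18466628911/683376122
APPEND 4: p_8 = 4·18466628911 + 576722298 = 74443237942, q_8 = 4·683376122 + 21342187 = 2754846675 → 74443237942/2754846675
APPEND 23: p_9 = 23·74443237942 + 18466628911 = 1730661101577, q_9 = 23·2754846675 + 683376122 = 64044849647 → 1730661101577/64044849647
APPEND 9: p_10 = 9·1730661101577 + 74443237942 = 15650393152135, q_10 = 9·64044849647 + 2754846675 = 579158493498 → 15650393152135/579158493498
APPEND 9: p_11 = 9·15650393152135 + 1730661101577 = 142584199470792, q_11 = 9·579158493498 + 64044849647 = 5276471291129 → 142584199470792/5276471291129
APPEND 41: p_12 = 41·142584199470792 + 15650393152135 = 5861602571454607, q_12 = 41·5276471291129 + 579158493498 = 216914481429787 → 5861602571454607/216914481429787
APPEND 28: p_13 = 28·5861602571454607 + 142584199470792 = 164267456200199788, q_13 = 28·216914481429787 + 5276471291129 = 6078881951325165 → 164267456200199788/6078881951325165
APPEND 48: p_14 = 48·164267456200199788 + 5861602571454607 = 7890699500181044431, q_14 = 48·6078881951325165 + 216914481429787 = 292003248145037707 → 7890699500181044431/292003248145037707
APPEND 37: p_15 = 37·7890699500181044431 + 164267456200199788 = 292120148962898843735, q_15 = 37·292003248145037707 + 6078881951325165 = 10810199063317720324 → 292120148962898843735/10810199063317720324
APPEND 37: p_16 = 37·292120148962898843735 + 7890699500181044431 = 10816336211127438262626, q_16 = 37·10810199063317720324 + 292003248145037707 = 400269368590900689695 → 10816336211127438262626/400269368590900689695
APPEND 25: p_17 = 25·10816336211127438262626 + 292120148962898843735 = 270700525427148855409385, q_17 = 25·400269368590900689695 + 10810199063317720324 = 10017544413835834962699 → 270700525427148855409385/10017544413835834962699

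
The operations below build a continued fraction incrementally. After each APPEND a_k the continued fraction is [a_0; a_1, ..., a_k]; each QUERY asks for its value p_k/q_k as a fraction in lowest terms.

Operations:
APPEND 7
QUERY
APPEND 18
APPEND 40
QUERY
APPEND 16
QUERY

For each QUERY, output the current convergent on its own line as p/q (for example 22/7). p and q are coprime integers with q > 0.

7/1
5087/721
81519/11554

APPEND 7: p_0 = 7·1 + 0 = 7, q_0 = 7·0 + 1 = 1 → 7/1
APPEND 18: p_1 = 18·7 + 1 = 127, q_1 = 18·1 + 0 = 18 → 127/18
APPEND 40: p_2 = 40·127 + 7 = 5087, q_2 = 40·18 + 1 = 721 → 5087/721
APPEND 16: p_3 = 16·5087 + 127 = 81519, q_3 = 16·721 + 18 = 11554 → 81519/11554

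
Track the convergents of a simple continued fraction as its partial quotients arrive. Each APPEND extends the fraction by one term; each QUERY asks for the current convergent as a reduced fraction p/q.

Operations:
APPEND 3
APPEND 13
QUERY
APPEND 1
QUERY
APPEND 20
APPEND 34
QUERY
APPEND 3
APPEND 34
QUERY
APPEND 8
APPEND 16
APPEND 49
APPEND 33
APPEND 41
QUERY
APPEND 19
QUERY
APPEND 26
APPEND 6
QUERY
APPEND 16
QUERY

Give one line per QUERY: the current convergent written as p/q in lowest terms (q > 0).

APPEND 3: p_0 = 3·1 + 0 = 3, q_0 = 3·0 + 1 = 1 → 3/1
APPEND 13: p_1 = 13·3 + 1 = 40, q_1 = 13·1 + 0 = 13 → 40/13
APPEND 1: p_2 = 1·40 + 3 = 43, q_2 = 1·13 + 1 = 14 → 43/14
APPEND 20: p_3 = 20·43 + 40 = 900, q_3 = 20·14 + 13 = 293 → 900/293
APPEND 34: p_4 = 34·900 + 43 = 30643, q_4 = 34·293 + 14 = 9976 → 30643/9976
APPEND 3: p_5 = 3·30643 + 900 = 92829, q_5 = 3·9976 + 293 = 30221 → 92829/30221
APPEND 34: p_6 = 34·92829 + 30643 = 3186829, q_6 = 34·30221 + 9976 = 1037490 → 3186829/1037490
APPEND 8: p_7 = 8·3186829 + 92829 = 25587461, q_7 = 8·1037490 + 30221 = 8330141 → 25587461/8330141
APPEND 16: p_8 = 16·25587461 + 3186829 = 412586205, q_8 = 16·8330141 + 1037490 = 134319746 → 412586205/134319746
APPEND 49: p_9 = 49·412586205 + 25587461 = 20242311506, q_9 = 49·134319746 + 8330141 = 6589997695 → 20242311506/6589997695
APPEND 33: p_10 = 33·20242311506 + 412586205 = 668408865903, q_10 = 33·6589997695 + 134319746 = 217604243681 → 668408865903/217604243681
APPEND 41: p_11 = 41·668408865903 + 20242311506 = 27425005813529, q_11 = 41·217604243681 + 6589997695 = 8928363988616 → 27425005813529/8928363988616
APPEND 19: p_12 = 19·27425005813529 + 668408865903 = 521743519322954, q_12 = 19·8928363988616 + 217604243681 = 169856520027385 → 521743519322954/169856520027385
APPEND 26: p_13 = 26·521743519322954 + 27425005813529 = 13592756508210333, q_13 = 26·169856520027385 + 8928363988616 = 4425197884700626 → 13592756508210333/4425197884700626
APPEND 6: p_14 = 6·13592756508210333 + 521743519322954 = 82078282568584952, q_14 = 6·4425197884700626 + 169856520027385 = 26721043828231141 → 82078282568584952/26721043828231141
APPEND 16: p_15 = 16·82078282568584952 + 13592756508210333 = 1326845277605569565, q_15 = 16·26721043828231141 + 4425197884700626 = 431961899136398882 → 1326845277605569565/431961899136398882

40/13
43/14
30643/9976
3186829/1037490
27425005813529/8928363988616
521743519322954/169856520027385
82078282568584952/26721043828231141
1326845277605569565/431961899136398882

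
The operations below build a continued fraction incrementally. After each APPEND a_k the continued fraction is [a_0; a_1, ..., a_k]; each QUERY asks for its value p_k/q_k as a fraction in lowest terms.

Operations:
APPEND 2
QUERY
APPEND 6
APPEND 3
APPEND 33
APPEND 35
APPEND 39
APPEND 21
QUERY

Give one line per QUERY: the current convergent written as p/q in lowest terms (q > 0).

APPEND 2: p_0 = 2·1 + 0 = 2, q_0 = 2·0 + 1 = 1 → 2/1
APPEND 6: p_1 = 6·2 + 1 = 13, q_1 = 6·1 + 0 = 6 → 13/6
APPEND 3: p_2 = 3·13 + 2 = 41, q_2 = 3·6 + 1 = 19 → 41/19
APPEND 33: p_3 = 33·41 + 13 = 1366, q_3 = 33·19 + 6 = 633 → 1366/633
APPEND 35: p_4 = 35·1366 + 41 = 47851, q_4 = 35·633 + 19 = 22174 → 47851/22174
APPEND 39: p_5 = 39·47851 + 1366 = 1867555, q_5 = 39·22174 + 633 = 865419 → 1867555/865419
APPEND 21: p_6 = 21·1867555 + 47851 = 39266506, q_6 = 21·865419 + 22174 = 18195973 → 39266506/18195973

2/1
39266506/18195973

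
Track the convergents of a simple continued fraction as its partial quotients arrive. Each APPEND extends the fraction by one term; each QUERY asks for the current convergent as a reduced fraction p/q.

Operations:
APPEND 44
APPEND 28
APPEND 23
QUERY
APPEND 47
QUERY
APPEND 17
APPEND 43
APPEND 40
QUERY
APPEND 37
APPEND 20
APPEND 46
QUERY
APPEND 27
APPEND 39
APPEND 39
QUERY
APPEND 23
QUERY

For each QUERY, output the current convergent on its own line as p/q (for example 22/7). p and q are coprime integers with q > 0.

APPEND 44: p_0 = 44·1 + 0 = 44, q_0 = 44·0 + 1 = 1 → 44/1
APPEND 28: p_1 = 28·44 + 1 = 1233, q_1 = 28·1 + 0 = 28 → 1233/28
APPEND 23: p_2 = 23·1233 + 44 = 28403, q_2 = 23·28 + 1 = 645 → 28403/645
APPEND 47: p_3 = 47·28403 + 1233 = 1336174, q_3 = 47·645 + 28 = 30343 → 1336174/30343
APPEND 17: p_4 = 17·1336174 + 28403 = 22743361, q_4 = 17·30343 + 645 = 516476 → 22743361/516476
APPEND 43: p_5 = 43·22743361 + 1336174 = 979300697, q_5 = 43·516476 + 30343 = 22238811 → 979300697/22238811
APPEND 40: p_6 = 40·979300697 + 22743361 = 39194771241, q_6 = 40·22238811 + 516476 = 890068916 → 39194771241/890068916
APPEND 37: p_7 = 37·39194771241 + 979300697 = 1451185836614, q_7 = 37·890068916 + 22238811 = 32954788703 → 1451185836614/32954788703
APPEND 20: p_8 = 20·1451185836614 + 39194771241 = 29062911503521, q_8 = 20·32954788703 + 890068916 = 659985842976 → 29062911503521/659985842976
APPEND 46: p_9 = 46·29062911503521 + 1451185836614 = 1338345114998580, q_9 = 46·659985842976 + 32954788703 = 30392303565599 → 1338345114998580/30392303565599
APPEND 27: p_10 = 27·1338345114998580 + 29062911503521 = 36164381016465181, q_10 = 27·30392303565599 + 659985842976 = 821252182114149 → 36164381016465181/821252182114149
APPEND 39: p_11 = 39·36164381016465181 + 1338345114998580 = 1411749204757140639, q_11 = 39·821252182114149 + 30392303565599 = 32059227406017410 → 1411749204757140639/32059227406017410
APPEND 39: p_12 = 39·1411749204757140639 + 36164381016465181 = 55094383366544950102, q_12 = 39·32059227406017410 + 821252182114149 = 1251131121016793139 → 55094383366544950102/1251131121016793139
APPEND 23: p_13 = 23·55094383366544950102 + 1411749204757140639 = 1268582566635290992985, q_13 = 23·1251131121016793139 + 32059227406017410 = 28808075010792259607 → 1268582566635290992985/28808075010792259607

28403/645
1336174/30343
39194771241/890068916
1338345114998580/30392303565599
55094383366544950102/1251131121016793139
1268582566635290992985/28808075010792259607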